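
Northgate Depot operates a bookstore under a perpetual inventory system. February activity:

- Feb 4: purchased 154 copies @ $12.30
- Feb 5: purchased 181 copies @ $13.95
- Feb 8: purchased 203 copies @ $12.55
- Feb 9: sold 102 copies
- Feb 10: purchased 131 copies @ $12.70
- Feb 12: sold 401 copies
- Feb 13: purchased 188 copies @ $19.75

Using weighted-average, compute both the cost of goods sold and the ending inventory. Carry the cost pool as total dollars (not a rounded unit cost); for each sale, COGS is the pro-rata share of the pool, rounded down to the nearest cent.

COGS = $6,490.45; ending inventory = $5,853.05

After Feb 4: 154 on hand, pool $1,894.20 (≈ $12.3000 each)
After Feb 5: 335 on hand, pool $4,419.15 (≈ $13.1915 each)
After Feb 8: 538 on hand, pool $6,966.80 (≈ $12.9494 each)
Feb 9, sell 102: 102/538 × $6,966.80 → $1,320.84
After Feb 10: 567 on hand, pool $7,309.66 (≈ $12.8918 each)
Feb 12, sell 401: 401/567 × $7,309.66 → $5,169.61
After Feb 13: 354 on hand, pool $5,853.05 (≈ $16.5340 each)
Total COGS = $1,320.84 + $5,169.61 = $6,490.45
Ending inventory (cost pool remaining) = $5,853.05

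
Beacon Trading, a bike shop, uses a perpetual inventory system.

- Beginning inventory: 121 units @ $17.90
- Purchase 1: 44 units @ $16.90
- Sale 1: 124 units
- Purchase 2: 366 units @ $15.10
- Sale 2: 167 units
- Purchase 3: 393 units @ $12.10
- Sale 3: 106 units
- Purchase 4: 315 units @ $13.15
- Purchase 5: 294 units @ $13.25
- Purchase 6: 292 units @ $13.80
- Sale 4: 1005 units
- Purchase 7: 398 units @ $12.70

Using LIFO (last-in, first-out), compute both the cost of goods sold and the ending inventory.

COGS = $19,305.65; ending inventory = $11,007.70

Sale 1 (124) [LIFO — newest first]: 44 @ $16.90 + 80 @ $17.90 = $2,175.60
Sale 2 (167) [LIFO — newest first]: 167 @ $15.10 = $2,521.70
Sale 3 (106) [LIFO — newest first]: 106 @ $12.10 = $1,282.60
Sale 4 (1005) [LIFO — newest first]: 292 @ $13.80 + 294 @ $13.25 + 315 @ $13.15 + 104 @ $12.10 = $13,325.75
Total COGS = $2,175.60 + $2,521.70 + $1,282.60 + $13,325.75 = $19,305.65
Ending inventory: 41 @ $17.90 + 199 @ $15.10 + 183 @ $12.10 + 398 @ $12.70 = $11,007.70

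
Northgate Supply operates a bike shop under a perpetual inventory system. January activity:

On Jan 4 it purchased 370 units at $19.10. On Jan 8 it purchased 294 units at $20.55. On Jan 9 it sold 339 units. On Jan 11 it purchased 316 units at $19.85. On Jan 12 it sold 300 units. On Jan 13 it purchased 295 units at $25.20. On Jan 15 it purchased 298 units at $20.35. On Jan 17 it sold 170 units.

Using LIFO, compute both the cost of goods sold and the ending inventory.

COGS = $16,315.70; ending inventory = $16,563.90

Jan 9, 339 sold [LIFO — newest first]: 294 @ $20.55 + 45 @ $19.10 = $6,901.20
Jan 12, 300 sold [LIFO — newest first]: 300 @ $19.85 = $5,955.00
Jan 17, 170 sold [LIFO — newest first]: 170 @ $20.35 = $3,459.50
Total COGS = $6,901.20 + $5,955.00 + $3,459.50 = $16,315.70
Ending inventory: 325 @ $19.10 + 16 @ $19.85 + 295 @ $25.20 + 128 @ $20.35 = $16,563.90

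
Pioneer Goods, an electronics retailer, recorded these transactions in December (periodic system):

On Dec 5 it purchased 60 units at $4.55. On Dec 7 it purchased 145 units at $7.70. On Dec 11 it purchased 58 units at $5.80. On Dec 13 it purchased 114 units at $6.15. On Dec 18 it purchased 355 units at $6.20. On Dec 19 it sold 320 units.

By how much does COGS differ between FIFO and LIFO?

$92.45

FIFO COGS: 60 @ $4.55 + 145 @ $7.70 + 58 @ $5.80 + 57 @ $6.15 = $2,076.45
LIFO COGS: 320 @ $6.20 = $1,984.00
Difference = |$2,076.45 − $1,984.00| = $92.45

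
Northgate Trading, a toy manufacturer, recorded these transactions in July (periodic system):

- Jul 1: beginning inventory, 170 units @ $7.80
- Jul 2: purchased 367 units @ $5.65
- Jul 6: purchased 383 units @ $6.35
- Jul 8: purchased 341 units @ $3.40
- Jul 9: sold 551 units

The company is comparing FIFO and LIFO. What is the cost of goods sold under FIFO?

FIFO COGS: 170 @ $7.80 + 367 @ $5.65 + 14 @ $6.35 = $3,488.45
LIFO COGS: 341 @ $3.40 + 210 @ $6.35 = $2,492.90

COGS = $3,488.45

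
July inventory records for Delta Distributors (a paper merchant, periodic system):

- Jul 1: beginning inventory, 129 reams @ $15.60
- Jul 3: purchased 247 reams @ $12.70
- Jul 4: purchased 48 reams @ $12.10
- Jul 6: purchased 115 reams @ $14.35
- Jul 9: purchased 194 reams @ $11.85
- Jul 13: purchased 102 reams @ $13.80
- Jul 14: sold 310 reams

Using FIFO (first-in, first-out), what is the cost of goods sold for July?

COGS = $4,311.10

Jul 14, 310 sold [FIFO — oldest first]: 129 @ $15.60 + 181 @ $12.70 = $4,311.10
Ending inventory: 66 @ $12.70 + 48 @ $12.10 + 115 @ $14.35 + 194 @ $11.85 + 102 @ $13.80 = $6,775.75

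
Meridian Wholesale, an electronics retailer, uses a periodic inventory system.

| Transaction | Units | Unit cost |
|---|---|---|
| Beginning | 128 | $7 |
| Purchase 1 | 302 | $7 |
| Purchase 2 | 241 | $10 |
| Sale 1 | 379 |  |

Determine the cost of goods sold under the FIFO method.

COGS = $2,653

Sale 1 (379) [FIFO — oldest first]: 128 @ $7 + 251 @ $7 = $2,653
Ending inventory: 51 @ $7 + 241 @ $10 = $2,767
Check: goods available $5,420 = COGS $2,653 + ending $2,767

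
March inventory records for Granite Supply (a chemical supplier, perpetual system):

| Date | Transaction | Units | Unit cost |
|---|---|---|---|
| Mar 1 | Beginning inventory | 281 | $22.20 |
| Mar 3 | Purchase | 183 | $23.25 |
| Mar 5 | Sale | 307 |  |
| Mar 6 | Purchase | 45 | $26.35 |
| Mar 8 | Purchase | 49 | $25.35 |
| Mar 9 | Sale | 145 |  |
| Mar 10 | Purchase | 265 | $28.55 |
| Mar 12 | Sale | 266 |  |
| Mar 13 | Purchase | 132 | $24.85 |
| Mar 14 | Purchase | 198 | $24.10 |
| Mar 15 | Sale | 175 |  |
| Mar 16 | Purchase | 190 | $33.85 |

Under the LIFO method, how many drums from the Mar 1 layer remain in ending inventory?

105

Mar 5, 307 sold [LIFO — newest first]: 183 @ $23.25 + 124 @ $22.20 = $7,007.55
Mar 9, 145 sold [LIFO — newest first]: 49 @ $25.35 + 45 @ $26.35 + 51 @ $22.20 = $3,560.10
Mar 12, 266 sold [LIFO — newest first]: 265 @ $28.55 + 1 @ $22.20 = $7,587.95
Mar 15, 175 sold [LIFO — newest first]: 175 @ $24.10 = $4,217.50
Total COGS = $7,007.55 + $3,560.10 + $7,587.95 + $4,217.50 = $22,373.10
Ending inventory: 105 @ $22.20 + 132 @ $24.85 + 23 @ $24.10 + 190 @ $33.85 = $12,597.00
Check: goods available $34,970.10 = COGS $22,373.10 + ending $12,597.00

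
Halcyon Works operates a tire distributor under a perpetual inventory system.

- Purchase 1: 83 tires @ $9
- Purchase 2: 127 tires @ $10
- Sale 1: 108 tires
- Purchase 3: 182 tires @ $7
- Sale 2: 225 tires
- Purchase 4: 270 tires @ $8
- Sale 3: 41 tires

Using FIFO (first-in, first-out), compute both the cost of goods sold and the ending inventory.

Sale 1 (108) [FIFO — oldest first]: 83 @ $9 + 25 @ $10 = $997
Sale 2 (225) [FIFO — oldest first]: 102 @ $10 + 123 @ $7 = $1,881
Sale 3 (41) [FIFO — oldest first]: 41 @ $7 = $287
Total COGS = $997 + $1,881 + $287 = $3,165
Ending inventory: 18 @ $7 + 270 @ $8 = $2,286

COGS = $3,165; ending inventory = $2,286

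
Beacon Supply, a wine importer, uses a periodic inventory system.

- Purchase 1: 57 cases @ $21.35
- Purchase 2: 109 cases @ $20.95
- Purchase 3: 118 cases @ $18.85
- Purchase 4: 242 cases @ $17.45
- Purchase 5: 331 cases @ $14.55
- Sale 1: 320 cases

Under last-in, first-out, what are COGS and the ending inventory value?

Sale 1 (320) [LIFO — newest first]: 320 @ $14.55 = $4,656.00
Ending inventory: 57 @ $21.35 + 109 @ $20.95 + 118 @ $18.85 + 242 @ $17.45 + 11 @ $14.55 = $10,107.75

COGS = $4,656.00; ending inventory = $10,107.75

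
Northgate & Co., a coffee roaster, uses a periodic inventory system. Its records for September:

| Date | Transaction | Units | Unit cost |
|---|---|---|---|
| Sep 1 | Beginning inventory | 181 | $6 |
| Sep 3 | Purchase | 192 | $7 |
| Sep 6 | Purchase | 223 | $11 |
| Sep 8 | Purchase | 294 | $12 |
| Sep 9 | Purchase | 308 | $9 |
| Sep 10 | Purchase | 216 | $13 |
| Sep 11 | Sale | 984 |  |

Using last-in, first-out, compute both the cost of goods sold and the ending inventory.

COGS = $10,934; ending inventory = $3,057

Sep 11, 984 sold [LIFO — newest first]: 216 @ $13 + 308 @ $9 + 294 @ $12 + 166 @ $11 = $10,934
Ending inventory: 181 @ $6 + 192 @ $7 + 57 @ $11 = $3,057
Check: goods available $13,991 = COGS $10,934 + ending $3,057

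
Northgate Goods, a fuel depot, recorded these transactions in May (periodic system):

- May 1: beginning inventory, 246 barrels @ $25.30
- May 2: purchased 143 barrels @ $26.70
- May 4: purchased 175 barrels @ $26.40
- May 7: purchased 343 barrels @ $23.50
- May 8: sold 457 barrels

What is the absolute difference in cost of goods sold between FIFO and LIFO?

FIFO COGS: 246 @ $25.30 + 143 @ $26.70 + 68 @ $26.40 = $11,837.10
LIFO COGS: 343 @ $23.50 + 114 @ $26.40 = $11,070.10
Difference = |$11,837.10 − $11,070.10| = $767.00

$767.00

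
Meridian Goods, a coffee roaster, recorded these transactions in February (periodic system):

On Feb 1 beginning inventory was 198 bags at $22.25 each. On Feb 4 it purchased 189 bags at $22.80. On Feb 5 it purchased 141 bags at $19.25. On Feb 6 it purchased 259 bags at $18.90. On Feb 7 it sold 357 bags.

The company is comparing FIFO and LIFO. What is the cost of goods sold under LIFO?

COGS = $6,781.60

FIFO COGS: 198 @ $22.25 + 159 @ $22.80 = $8,030.70
LIFO COGS: 259 @ $18.90 + 98 @ $19.25 = $6,781.60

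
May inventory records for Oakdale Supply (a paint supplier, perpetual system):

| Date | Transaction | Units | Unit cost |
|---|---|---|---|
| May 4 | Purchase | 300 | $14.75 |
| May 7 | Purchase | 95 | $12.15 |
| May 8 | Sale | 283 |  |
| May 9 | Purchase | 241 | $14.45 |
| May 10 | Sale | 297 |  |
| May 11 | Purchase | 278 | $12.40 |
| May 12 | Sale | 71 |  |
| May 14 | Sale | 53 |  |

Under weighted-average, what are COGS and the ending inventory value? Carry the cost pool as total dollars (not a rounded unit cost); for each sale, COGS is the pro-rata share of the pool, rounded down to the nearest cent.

After May 4: 300 on hand, pool $4,425.00 (≈ $14.7500 each)
After May 7: 395 on hand, pool $5,579.25 (≈ $14.1247 each)
May 8, sell 283: 283/395 × $5,579.25 → $3,997.28
After May 9: 353 on hand, pool $5,064.42 (≈ $14.3468 each)
May 10, sell 297: 297/353 × $5,064.42 → $4,260.99
After May 11: 334 on hand, pool $4,250.63 (≈ $12.7264 each)
May 12, sell 71: 71/334 × $4,250.63 → $903.57
May 14, sell 53: 53/263 × $3,347.06 → $674.50
Total COGS = $3,997.28 + $4,260.99 + $903.57 + $674.50 = $9,836.34
Ending inventory (cost pool remaining) = $2,672.56

COGS = $9,836.34; ending inventory = $2,672.56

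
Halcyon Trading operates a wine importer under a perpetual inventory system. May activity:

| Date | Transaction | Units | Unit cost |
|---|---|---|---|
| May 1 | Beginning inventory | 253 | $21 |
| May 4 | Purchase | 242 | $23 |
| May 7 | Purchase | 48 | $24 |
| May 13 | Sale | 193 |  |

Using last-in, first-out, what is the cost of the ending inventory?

Ending inventory = $7,544

May 13, 193 sold [LIFO — newest first]: 48 @ $24 + 145 @ $23 = $4,487
Ending inventory: 253 @ $21 + 97 @ $23 = $7,544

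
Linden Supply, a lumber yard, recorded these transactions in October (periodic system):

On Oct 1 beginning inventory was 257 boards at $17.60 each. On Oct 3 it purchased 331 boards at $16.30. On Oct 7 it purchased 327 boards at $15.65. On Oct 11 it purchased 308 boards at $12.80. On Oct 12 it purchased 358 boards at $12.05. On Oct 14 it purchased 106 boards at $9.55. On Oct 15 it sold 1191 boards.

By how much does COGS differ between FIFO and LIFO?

$2,683.10

FIFO COGS: 257 @ $17.60 + 331 @ $16.30 + 327 @ $15.65 + 276 @ $12.80 = $18,568.85
LIFO COGS: 106 @ $9.55 + 358 @ $12.05 + 308 @ $12.80 + 327 @ $15.65 + 92 @ $16.30 = $15,885.75
Difference = |$18,568.85 − $15,885.75| = $2,683.10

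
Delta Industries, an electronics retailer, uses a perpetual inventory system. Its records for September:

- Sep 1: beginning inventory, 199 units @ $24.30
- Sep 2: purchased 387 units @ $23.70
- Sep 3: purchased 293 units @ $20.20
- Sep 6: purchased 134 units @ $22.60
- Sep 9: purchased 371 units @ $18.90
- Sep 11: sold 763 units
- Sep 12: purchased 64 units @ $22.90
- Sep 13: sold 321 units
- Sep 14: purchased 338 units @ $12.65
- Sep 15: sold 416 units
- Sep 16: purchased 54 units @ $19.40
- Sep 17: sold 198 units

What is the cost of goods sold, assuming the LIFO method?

Sep 11, 763 sold [LIFO — newest first]: 371 @ $18.90 + 134 @ $22.60 + 258 @ $20.20 = $15,251.90
Sep 13, 321 sold [LIFO — newest first]: 64 @ $22.90 + 35 @ $20.20 + 222 @ $23.70 = $7,434.00
Sep 15, 416 sold [LIFO — newest first]: 338 @ $12.65 + 78 @ $23.70 = $6,124.30
Sep 17, 198 sold [LIFO — newest first]: 54 @ $19.40 + 87 @ $23.70 + 57 @ $24.30 = $4,494.60
Total COGS = $15,251.90 + $7,434.00 + $6,124.30 + $4,494.60 = $33,304.80
Ending inventory: 142 @ $24.30 = $3,450.60
Check: goods available $36,755.40 = COGS $33,304.80 + ending $3,450.60

COGS = $33,304.80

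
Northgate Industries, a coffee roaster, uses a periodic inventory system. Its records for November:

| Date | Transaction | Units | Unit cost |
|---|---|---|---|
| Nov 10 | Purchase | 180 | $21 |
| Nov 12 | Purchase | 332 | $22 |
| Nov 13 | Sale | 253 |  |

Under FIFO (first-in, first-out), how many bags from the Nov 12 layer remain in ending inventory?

259

Nov 13, 253 sold [FIFO — oldest first]: 180 @ $21 + 73 @ $22 = $5,386
Ending inventory: 259 @ $22 = $5,698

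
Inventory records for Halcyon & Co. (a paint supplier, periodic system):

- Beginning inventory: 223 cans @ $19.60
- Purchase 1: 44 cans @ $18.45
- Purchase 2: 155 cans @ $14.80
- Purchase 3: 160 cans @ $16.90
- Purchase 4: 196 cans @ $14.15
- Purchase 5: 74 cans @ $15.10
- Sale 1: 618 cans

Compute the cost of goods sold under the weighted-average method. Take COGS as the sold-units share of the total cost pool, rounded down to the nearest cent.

COGS = $10,206.71

Sale 1, sell 618: 618/852 × $14,071.40 → $10,206.71
Ending inventory (cost pool remaining) = $3,864.69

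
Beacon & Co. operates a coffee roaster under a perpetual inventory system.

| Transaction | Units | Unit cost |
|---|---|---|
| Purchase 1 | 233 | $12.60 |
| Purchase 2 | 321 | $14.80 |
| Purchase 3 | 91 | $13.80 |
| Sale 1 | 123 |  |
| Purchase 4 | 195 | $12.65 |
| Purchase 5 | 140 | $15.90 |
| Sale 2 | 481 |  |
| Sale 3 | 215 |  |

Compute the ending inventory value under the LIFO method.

Sale 1 (123) [LIFO — newest first]: 91 @ $13.80 + 32 @ $14.80 = $1,729.40
Sale 2 (481) [LIFO — newest first]: 140 @ $15.90 + 195 @ $12.65 + 146 @ $14.80 = $6,853.55
Sale 3 (215) [LIFO — newest first]: 143 @ $14.80 + 72 @ $12.60 = $3,023.60
Total COGS = $1,729.40 + $6,853.55 + $3,023.60 = $11,606.55
Ending inventory: 161 @ $12.60 = $2,028.60
Check: goods available $13,635.15 = COGS $11,606.55 + ending $2,028.60

Ending inventory = $2,028.60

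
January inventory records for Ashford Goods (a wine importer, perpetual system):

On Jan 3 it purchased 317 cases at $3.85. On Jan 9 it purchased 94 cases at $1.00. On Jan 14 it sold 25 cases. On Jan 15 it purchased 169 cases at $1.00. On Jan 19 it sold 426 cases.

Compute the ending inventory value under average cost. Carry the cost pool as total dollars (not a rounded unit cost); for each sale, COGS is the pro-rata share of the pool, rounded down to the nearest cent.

Ending inventory = $326.22

After Jan 3: 317 on hand, pool $1,220.45 (≈ $3.8500 each)
After Jan 9: 411 on hand, pool $1,314.45 (≈ $3.1982 each)
Jan 14, sell 25: 25/411 × $1,314.45 → $79.95
After Jan 15: 555 on hand, pool $1,403.50 (≈ $2.5288 each)
Jan 19, sell 426: 426/555 × $1,403.50 → $1,077.28
Total COGS = $79.95 + $1,077.28 = $1,157.23
Ending inventory (cost pool remaining) = $326.22
Check: goods available $1,483.45 = COGS $1,157.23 + ending $326.22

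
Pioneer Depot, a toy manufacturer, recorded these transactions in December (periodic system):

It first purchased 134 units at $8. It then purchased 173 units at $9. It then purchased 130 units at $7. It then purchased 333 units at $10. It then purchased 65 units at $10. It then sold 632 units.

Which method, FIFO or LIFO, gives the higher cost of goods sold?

FIFO COGS: 134 @ $8 + 173 @ $9 + 130 @ $7 + 195 @ $10 = $5,489
LIFO COGS: 65 @ $10 + 333 @ $10 + 130 @ $7 + 104 @ $9 = $5,826

LIFO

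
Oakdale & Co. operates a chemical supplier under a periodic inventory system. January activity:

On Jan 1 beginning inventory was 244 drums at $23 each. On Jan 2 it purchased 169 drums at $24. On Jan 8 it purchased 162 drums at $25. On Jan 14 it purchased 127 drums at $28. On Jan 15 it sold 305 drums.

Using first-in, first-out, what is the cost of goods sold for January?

Jan 15, 305 sold [FIFO — oldest first]: 244 @ $23 + 61 @ $24 = $7,076
Ending inventory: 108 @ $24 + 162 @ $25 + 127 @ $28 = $10,198
Check: goods available $17,274 = COGS $7,076 + ending $10,198

COGS = $7,076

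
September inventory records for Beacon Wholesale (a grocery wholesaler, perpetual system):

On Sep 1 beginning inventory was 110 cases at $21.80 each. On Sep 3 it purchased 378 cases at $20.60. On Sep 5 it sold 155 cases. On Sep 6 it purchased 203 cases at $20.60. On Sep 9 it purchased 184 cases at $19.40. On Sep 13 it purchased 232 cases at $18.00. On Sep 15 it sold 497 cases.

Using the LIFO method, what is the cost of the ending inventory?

Sep 5, 155 sold [LIFO — newest first]: 155 @ $20.60 = $3,193.00
Sep 15, 497 sold [LIFO — newest first]: 232 @ $18.00 + 184 @ $19.40 + 81 @ $20.60 = $9,414.20
Total COGS = $3,193.00 + $9,414.20 = $12,607.20
Ending inventory: 110 @ $21.80 + 223 @ $20.60 + 122 @ $20.60 = $9,505.00

Ending inventory = $9,505.00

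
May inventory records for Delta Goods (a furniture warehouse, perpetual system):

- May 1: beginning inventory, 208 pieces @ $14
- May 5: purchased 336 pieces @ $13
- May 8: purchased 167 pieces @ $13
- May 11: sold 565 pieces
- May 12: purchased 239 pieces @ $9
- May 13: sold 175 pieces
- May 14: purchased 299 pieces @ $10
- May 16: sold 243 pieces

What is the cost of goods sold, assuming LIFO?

May 11, 565 sold [LIFO — newest first]: 167 @ $13 + 336 @ $13 + 62 @ $14 = $7,407
May 13, 175 sold [LIFO — newest first]: 175 @ $9 = $1,575
May 16, 243 sold [LIFO — newest first]: 243 @ $10 = $2,430
Total COGS = $7,407 + $1,575 + $2,430 = $11,412
Ending inventory: 146 @ $14 + 64 @ $9 + 56 @ $10 = $3,180

COGS = $11,412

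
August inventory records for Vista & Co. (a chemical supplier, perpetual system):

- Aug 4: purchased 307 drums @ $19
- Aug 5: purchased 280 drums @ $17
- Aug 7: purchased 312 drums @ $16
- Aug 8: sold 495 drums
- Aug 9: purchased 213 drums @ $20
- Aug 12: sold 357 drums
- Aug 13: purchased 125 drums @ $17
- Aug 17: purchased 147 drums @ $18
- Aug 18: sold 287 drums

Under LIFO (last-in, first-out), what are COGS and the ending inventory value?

COGS = $19,961; ending inventory = $4,655

Aug 8, 495 sold [LIFO — newest first]: 312 @ $16 + 183 @ $17 = $8,103
Aug 12, 357 sold [LIFO — newest first]: 213 @ $20 + 97 @ $17 + 47 @ $19 = $6,802
Aug 18, 287 sold [LIFO — newest first]: 147 @ $18 + 125 @ $17 + 15 @ $19 = $5,056
Total COGS = $8,103 + $6,802 + $5,056 = $19,961
Ending inventory: 245 @ $19 = $4,655
Check: goods available $24,616 = COGS $19,961 + ending $4,655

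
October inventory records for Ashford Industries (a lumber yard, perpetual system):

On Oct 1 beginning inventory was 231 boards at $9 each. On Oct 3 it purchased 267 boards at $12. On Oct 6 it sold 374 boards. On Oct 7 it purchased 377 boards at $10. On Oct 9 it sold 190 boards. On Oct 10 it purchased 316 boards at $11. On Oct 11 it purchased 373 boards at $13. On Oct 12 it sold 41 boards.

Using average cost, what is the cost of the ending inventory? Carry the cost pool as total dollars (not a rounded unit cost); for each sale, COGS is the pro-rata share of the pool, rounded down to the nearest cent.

Ending inventory = $11,011.09

After Oct 1: 231 on hand, pool $2,079.00 (≈ $9.0000 each)
After Oct 3: 498 on hand, pool $5,283.00 (≈ $10.6084 each)
Oct 6, sell 374: 374/498 × $5,283.00 → $3,967.55
After Oct 7: 501 on hand, pool $5,085.45 (≈ $10.1506 each)
Oct 9, sell 190: 190/501 × $5,085.45 → $1,928.61
After Oct 10: 627 on hand, pool $6,632.84 (≈ $10.5787 each)
After Oct 11: 1000 on hand, pool $11,481.84 (≈ $11.4818 each)
Oct 12, sell 41: 41/1000 × $11,481.84 → $470.75
Total COGS = $3,967.55 + $1,928.61 + $470.75 = $6,366.91
Ending inventory (cost pool remaining) = $11,011.09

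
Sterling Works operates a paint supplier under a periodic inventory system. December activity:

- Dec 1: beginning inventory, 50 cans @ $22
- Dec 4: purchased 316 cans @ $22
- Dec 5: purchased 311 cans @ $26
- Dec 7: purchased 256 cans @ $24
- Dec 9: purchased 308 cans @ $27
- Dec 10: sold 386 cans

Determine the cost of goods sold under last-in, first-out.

COGS = $10,188

Dec 10, 386 sold [LIFO — newest first]: 308 @ $27 + 78 @ $24 = $10,188
Ending inventory: 50 @ $22 + 316 @ $22 + 311 @ $26 + 178 @ $24 = $20,410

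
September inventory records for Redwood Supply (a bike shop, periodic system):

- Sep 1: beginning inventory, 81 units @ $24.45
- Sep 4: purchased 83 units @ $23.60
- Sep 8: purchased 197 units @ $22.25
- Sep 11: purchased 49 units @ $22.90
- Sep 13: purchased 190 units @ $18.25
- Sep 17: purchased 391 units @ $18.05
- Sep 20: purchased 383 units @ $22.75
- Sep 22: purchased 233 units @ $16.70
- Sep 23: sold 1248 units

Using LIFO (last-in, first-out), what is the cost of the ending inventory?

Ending inventory = $8,278.00

Sep 23, 1248 sold [LIFO — newest first]: 233 @ $16.70 + 383 @ $22.75 + 391 @ $18.05 + 190 @ $18.25 + 49 @ $22.90 + 2 @ $22.25 = $24,296.00
Ending inventory: 81 @ $24.45 + 83 @ $23.60 + 195 @ $22.25 = $8,278.00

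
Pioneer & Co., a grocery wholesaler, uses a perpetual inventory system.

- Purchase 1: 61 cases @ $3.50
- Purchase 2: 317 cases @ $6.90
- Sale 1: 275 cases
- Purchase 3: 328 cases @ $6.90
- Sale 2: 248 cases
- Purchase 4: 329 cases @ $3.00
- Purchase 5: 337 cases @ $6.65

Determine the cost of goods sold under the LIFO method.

Sale 1 (275) [LIFO — newest first]: 275 @ $6.90 = $1,897.50
Sale 2 (248) [LIFO — newest first]: 248 @ $6.90 = $1,711.20
Total COGS = $1,897.50 + $1,711.20 = $3,608.70
Ending inventory: 61 @ $3.50 + 42 @ $6.90 + 80 @ $6.90 + 329 @ $3.00 + 337 @ $6.65 = $4,283.35

COGS = $3,608.70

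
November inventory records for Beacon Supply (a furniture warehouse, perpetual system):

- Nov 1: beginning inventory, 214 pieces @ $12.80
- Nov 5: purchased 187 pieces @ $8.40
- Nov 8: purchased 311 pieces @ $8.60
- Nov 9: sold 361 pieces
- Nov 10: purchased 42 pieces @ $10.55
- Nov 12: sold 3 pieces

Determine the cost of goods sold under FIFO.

COGS = $3,999.20

Nov 9, 361 sold [FIFO — oldest first]: 214 @ $12.80 + 147 @ $8.40 = $3,974.00
Nov 12, 3 sold [FIFO — oldest first]: 3 @ $8.40 = $25.20
Total COGS = $3,974.00 + $25.20 = $3,999.20
Ending inventory: 37 @ $8.40 + 311 @ $8.60 + 42 @ $10.55 = $3,428.50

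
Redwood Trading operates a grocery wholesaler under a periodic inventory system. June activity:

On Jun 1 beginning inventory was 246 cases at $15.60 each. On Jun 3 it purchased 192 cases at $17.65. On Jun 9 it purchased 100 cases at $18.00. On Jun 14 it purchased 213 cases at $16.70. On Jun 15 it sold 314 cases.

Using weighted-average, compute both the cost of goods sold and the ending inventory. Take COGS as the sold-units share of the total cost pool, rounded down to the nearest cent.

COGS = $5,261.27; ending inventory = $7,322.23

Jun 15, sell 314: 314/751 × $12,583.50 → $5,261.27
Ending inventory (cost pool remaining) = $7,322.23
Check: goods available $12,583.50 = COGS $5,261.27 + ending $7,322.23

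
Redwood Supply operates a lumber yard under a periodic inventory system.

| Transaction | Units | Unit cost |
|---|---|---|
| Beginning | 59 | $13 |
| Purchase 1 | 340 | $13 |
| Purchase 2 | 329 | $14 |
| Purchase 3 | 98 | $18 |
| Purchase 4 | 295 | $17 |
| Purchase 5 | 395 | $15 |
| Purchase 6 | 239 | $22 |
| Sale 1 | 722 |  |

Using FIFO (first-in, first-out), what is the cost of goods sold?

Sale 1 (722) [FIFO — oldest first]: 59 @ $13 + 340 @ $13 + 323 @ $14 = $9,709
Ending inventory: 6 @ $14 + 98 @ $18 + 295 @ $17 + 395 @ $15 + 239 @ $22 = $18,046

COGS = $9,709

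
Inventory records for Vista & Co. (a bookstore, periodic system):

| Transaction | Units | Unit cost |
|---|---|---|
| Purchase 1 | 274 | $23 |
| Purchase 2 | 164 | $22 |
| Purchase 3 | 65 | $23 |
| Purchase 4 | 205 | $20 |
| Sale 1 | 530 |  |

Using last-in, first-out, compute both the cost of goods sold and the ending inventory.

COGS = $11,411; ending inventory = $4,094

Sale 1 (530) [LIFO — newest first]: 205 @ $20 + 65 @ $23 + 164 @ $22 + 96 @ $23 = $11,411
Ending inventory: 178 @ $23 = $4,094
Check: goods available $15,505 = COGS $11,411 + ending $4,094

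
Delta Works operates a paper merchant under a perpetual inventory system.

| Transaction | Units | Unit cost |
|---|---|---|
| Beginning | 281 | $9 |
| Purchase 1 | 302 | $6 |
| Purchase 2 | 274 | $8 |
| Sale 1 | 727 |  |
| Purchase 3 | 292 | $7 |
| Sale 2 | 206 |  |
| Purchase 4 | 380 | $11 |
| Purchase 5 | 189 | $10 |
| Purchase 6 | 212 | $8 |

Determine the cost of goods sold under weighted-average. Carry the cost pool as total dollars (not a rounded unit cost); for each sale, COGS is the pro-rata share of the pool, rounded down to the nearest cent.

After Beginning: 281 on hand, pool $2,529.00 (≈ $9.0000 each)
After Purchase 1: 583 on hand, pool $4,341.00 (≈ $7.4460 each)
After Purchase 2: 857 on hand, pool $6,533.00 (≈ $7.6231 each)
Sale 1, sell 727: 727/857 × $6,533.00 → $5,541.99
After Purchase 3: 422 on hand, pool $3,035.01 (≈ $7.1920 each)
Sale 2, sell 206: 206/422 × $3,035.01 → $1,481.54
After Purchase 4: 596 on hand, pool $5,733.47 (≈ $9.6199 each)
After Purchase 5: 785 on hand, pool $7,623.47 (≈ $9.7114 each)
After Purchase 6: 997 on hand, pool $9,319.47 (≈ $9.3475 each)
Total COGS = $5,541.99 + $1,481.54 = $7,023.53
Ending inventory (cost pool remaining) = $9,319.47

COGS = $7,023.53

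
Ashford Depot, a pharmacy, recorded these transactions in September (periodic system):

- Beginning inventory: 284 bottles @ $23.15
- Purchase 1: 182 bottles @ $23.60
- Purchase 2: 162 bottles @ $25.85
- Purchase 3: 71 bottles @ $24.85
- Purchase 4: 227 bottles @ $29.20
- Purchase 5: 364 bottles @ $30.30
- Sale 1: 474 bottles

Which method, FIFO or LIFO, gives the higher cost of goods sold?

LIFO

FIFO COGS: 284 @ $23.15 + 182 @ $23.60 + 8 @ $25.85 = $11,076.60
LIFO COGS: 364 @ $30.30 + 110 @ $29.20 = $14,241.20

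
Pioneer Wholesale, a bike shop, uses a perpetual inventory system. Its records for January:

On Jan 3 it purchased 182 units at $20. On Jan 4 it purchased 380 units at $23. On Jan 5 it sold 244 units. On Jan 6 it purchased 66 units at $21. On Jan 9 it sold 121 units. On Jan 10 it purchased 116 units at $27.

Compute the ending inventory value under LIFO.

Ending inventory = $8,635

Jan 5, 244 sold [LIFO — newest first]: 244 @ $23 = $5,612
Jan 9, 121 sold [LIFO — newest first]: 66 @ $21 + 55 @ $23 = $2,651
Total COGS = $5,612 + $2,651 = $8,263
Ending inventory: 182 @ $20 + 81 @ $23 + 116 @ $27 = $8,635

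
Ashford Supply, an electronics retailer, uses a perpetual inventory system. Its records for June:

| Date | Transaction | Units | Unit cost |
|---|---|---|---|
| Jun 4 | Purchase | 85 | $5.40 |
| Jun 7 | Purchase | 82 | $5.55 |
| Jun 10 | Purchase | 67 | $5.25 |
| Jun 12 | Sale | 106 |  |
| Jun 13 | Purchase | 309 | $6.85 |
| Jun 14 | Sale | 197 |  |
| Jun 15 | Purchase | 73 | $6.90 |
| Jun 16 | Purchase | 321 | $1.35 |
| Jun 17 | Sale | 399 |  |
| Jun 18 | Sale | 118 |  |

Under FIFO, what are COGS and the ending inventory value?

COGS = $4,161.60; ending inventory = $157.95

Jun 12, 106 sold [FIFO — oldest first]: 85 @ $5.40 + 21 @ $5.55 = $575.55
Jun 14, 197 sold [FIFO — oldest first]: 61 @ $5.55 + 67 @ $5.25 + 69 @ $6.85 = $1,162.95
Jun 17, 399 sold [FIFO — oldest first]: 240 @ $6.85 + 73 @ $6.90 + 86 @ $1.35 = $2,263.80
Jun 18, 118 sold [FIFO — oldest first]: 118 @ $1.35 = $159.30
Total COGS = $575.55 + $1,162.95 + $2,263.80 + $159.30 = $4,161.60
Ending inventory: 117 @ $1.35 = $157.95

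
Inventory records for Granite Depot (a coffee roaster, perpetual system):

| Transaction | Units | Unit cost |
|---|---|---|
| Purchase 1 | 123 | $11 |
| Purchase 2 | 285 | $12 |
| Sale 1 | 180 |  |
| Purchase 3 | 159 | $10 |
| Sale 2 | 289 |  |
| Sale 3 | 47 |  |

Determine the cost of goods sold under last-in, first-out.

COGS = $5,802

Sale 1 (180) [LIFO — newest first]: 180 @ $12 = $2,160
Sale 2 (289) [LIFO — newest first]: 159 @ $10 + 105 @ $12 + 25 @ $11 = $3,125
Sale 3 (47) [LIFO — newest first]: 47 @ $11 = $517
Total COGS = $2,160 + $3,125 + $517 = $5,802
Ending inventory: 51 @ $11 = $561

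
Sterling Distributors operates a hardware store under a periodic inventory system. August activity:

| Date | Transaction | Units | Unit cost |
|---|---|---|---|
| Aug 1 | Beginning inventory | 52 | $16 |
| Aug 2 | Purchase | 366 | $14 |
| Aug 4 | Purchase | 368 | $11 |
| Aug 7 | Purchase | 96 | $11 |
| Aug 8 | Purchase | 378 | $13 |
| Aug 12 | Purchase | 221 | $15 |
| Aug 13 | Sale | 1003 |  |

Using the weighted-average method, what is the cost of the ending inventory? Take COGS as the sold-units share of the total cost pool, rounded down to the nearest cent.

Ending inventory = $6,225.62

Aug 13, sell 1003: 1003/1481 × $19,289.00 → $13,063.38
Ending inventory (cost pool remaining) = $6,225.62
Check: goods available $19,289.00 = COGS $13,063.38 + ending $6,225.62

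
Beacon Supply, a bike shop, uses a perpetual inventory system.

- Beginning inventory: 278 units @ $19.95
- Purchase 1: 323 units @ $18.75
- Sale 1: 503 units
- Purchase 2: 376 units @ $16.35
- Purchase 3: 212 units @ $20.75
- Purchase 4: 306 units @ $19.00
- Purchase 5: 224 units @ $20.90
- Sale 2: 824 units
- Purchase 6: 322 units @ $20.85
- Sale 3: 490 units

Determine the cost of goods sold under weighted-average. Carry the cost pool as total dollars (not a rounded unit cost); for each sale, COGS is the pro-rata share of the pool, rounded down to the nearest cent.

After Beginning: 278 on hand, pool $5,546.10 (≈ $19.9500 each)
After Purchase 1: 601 on hand, pool $11,602.35 (≈ $19.3051 each)
Sale 1, sell 503: 503/601 × $11,602.35 → $9,710.45
After Purchase 2: 474 on hand, pool $8,039.50 (≈ $16.9610 each)
After Purchase 3: 686 on hand, pool $12,438.50 (≈ $18.1319 each)
After Purchase 4: 992 on hand, pool $18,252.50 (≈ $18.3997 each)
After Purchase 5: 1216 on hand, pool $22,934.10 (≈ $18.8603 each)
Sale 2, sell 824: 824/1216 × $22,934.10 → $15,540.87
After Purchase 6: 714 on hand, pool $14,106.93 (≈ $19.7576 each)
Sale 3, sell 490: 490/714 × $14,106.93 → $9,681.22
Total COGS = $9,710.45 + $15,540.87 + $9,681.22 = $34,932.54
Ending inventory (cost pool remaining) = $4,425.71

COGS = $34,932.54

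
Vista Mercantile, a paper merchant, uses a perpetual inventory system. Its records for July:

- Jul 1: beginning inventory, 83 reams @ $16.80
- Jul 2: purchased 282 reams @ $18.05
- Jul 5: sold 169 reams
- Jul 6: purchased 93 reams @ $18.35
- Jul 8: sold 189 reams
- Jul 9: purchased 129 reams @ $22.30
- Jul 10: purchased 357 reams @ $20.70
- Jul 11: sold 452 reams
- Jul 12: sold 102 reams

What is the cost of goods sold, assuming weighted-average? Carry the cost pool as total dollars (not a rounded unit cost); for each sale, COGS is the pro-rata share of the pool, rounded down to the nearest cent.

COGS = $17,798.97

After Jul 1: 83 on hand, pool $1,394.40 (≈ $16.8000 each)
After Jul 2: 365 on hand, pool $6,484.50 (≈ $17.7658 each)
Jul 5, sell 169: 169/365 × $6,484.50 → $3,002.41
After Jul 6: 289 on hand, pool $5,188.64 (≈ $17.9538 each)
Jul 8, sell 189: 189/289 × $5,188.64 → $3,393.26
After Jul 9: 229 on hand, pool $4,672.08 (≈ $20.4021 each)
After Jul 10: 586 on hand, pool $12,061.98 (≈ $20.5836 each)
Jul 11, sell 452: 452/586 × $12,061.98 → $9,303.77
Jul 12, sell 102: 102/134 × $2,758.21 → $2,099.53
Total COGS = $3,002.41 + $3,393.26 + $9,303.77 + $2,099.53 = $17,798.97
Ending inventory (cost pool remaining) = $658.68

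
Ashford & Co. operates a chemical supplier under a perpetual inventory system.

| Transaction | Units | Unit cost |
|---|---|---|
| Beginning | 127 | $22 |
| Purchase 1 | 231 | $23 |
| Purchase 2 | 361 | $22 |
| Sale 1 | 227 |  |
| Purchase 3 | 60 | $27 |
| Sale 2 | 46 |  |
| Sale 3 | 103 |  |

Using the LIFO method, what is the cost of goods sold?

Sale 1 (227) [LIFO — newest first]: 227 @ $22 = $4,994
Sale 2 (46) [LIFO — newest first]: 46 @ $27 = $1,242
Sale 3 (103) [LIFO — newest first]: 14 @ $27 + 89 @ $22 = $2,336
Total COGS = $4,994 + $1,242 + $2,336 = $8,572
Ending inventory: 127 @ $22 + 231 @ $23 + 45 @ $22 = $9,097
Check: goods available $17,669 = COGS $8,572 + ending $9,097

COGS = $8,572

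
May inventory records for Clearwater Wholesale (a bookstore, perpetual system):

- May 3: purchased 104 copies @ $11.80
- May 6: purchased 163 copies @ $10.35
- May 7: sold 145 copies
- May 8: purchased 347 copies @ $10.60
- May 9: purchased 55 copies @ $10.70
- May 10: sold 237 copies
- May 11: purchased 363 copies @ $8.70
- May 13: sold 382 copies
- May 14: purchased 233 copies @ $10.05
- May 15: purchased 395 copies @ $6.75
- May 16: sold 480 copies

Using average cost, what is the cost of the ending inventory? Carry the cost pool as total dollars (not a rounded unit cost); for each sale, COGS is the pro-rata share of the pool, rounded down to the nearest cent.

Ending inventory = $3,516.62

After May 3: 104 on hand, pool $1,227.20 (≈ $11.8000 each)
After May 6: 267 on hand, pool $2,914.25 (≈ $10.9148 each)
May 7, sell 145: 145/267 × $2,914.25 → $1,582.64
After May 8: 469 on hand, pool $5,009.81 (≈ $10.6819 each)
After May 9: 524 on hand, pool $5,598.31 (≈ $10.6838 each)
May 10, sell 237: 237/524 × $5,598.31 → $2,532.06
After May 11: 650 on hand, pool $6,224.35 (≈ $9.5759 each)
May 13, sell 382: 382/650 × $6,224.35 → $3,658.00
After May 14: 501 on hand, pool $4,908.00 (≈ $9.7964 each)
After May 15: 896 on hand, pool $7,574.25 (≈ $8.4534 each)
May 16, sell 480: 480/896 × $7,574.25 → $4,057.63
Total COGS = $1,582.64 + $2,532.06 + $3,658.00 + $4,057.63 = $11,830.33
Ending inventory (cost pool remaining) = $3,516.62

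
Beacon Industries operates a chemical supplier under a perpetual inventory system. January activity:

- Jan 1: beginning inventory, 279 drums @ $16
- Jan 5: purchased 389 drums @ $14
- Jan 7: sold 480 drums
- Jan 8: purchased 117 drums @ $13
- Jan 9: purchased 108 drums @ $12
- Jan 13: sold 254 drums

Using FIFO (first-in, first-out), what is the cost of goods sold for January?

Jan 7, 480 sold [FIFO — oldest first]: 279 @ $16 + 201 @ $14 = $7,278
Jan 13, 254 sold [FIFO — oldest first]: 188 @ $14 + 66 @ $13 = $3,490
Total COGS = $7,278 + $3,490 = $10,768
Ending inventory: 51 @ $13 + 108 @ $12 = $1,959
Check: goods available $12,727 = COGS $10,768 + ending $1,959

COGS = $10,768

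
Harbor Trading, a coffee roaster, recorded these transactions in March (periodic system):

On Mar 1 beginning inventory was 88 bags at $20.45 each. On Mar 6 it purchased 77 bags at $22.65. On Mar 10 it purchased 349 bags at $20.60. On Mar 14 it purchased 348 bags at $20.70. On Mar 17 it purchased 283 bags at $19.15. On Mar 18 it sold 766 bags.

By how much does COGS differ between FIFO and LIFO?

$545.40

FIFO COGS: 88 @ $20.45 + 77 @ $22.65 + 349 @ $20.60 + 252 @ $20.70 = $15,949.45
LIFO COGS: 283 @ $19.15 + 348 @ $20.70 + 135 @ $20.60 = $15,404.05
Difference = |$15,949.45 − $15,404.05| = $545.40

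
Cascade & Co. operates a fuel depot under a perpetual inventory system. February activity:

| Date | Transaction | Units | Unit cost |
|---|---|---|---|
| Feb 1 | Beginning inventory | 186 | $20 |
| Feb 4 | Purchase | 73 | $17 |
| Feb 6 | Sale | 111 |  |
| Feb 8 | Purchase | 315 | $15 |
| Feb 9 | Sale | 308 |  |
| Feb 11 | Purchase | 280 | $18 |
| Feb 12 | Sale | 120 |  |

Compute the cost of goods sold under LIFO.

COGS = $8,781

Feb 6, 111 sold [LIFO — newest first]: 73 @ $17 + 38 @ $20 = $2,001
Feb 9, 308 sold [LIFO — newest first]: 308 @ $15 = $4,620
Feb 12, 120 sold [LIFO — newest first]: 120 @ $18 = $2,160
Total COGS = $2,001 + $4,620 + $2,160 = $8,781
Ending inventory: 148 @ $20 + 7 @ $15 + 160 @ $18 = $5,945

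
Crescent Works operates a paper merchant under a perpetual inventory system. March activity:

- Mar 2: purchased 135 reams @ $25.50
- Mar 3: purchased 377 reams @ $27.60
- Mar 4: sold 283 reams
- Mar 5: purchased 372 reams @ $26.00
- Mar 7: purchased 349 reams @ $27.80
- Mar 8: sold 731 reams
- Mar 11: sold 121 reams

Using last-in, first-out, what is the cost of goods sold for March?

Mar 4, 283 sold [LIFO — newest first]: 283 @ $27.60 = $7,810.80
Mar 8, 731 sold [LIFO — newest first]: 349 @ $27.80 + 372 @ $26.00 + 10 @ $27.60 = $19,650.20
Mar 11, 121 sold [LIFO — newest first]: 84 @ $27.60 + 37 @ $25.50 = $3,261.90
Total COGS = $7,810.80 + $19,650.20 + $3,261.90 = $30,722.90
Ending inventory: 98 @ $25.50 = $2,499.00

COGS = $30,722.90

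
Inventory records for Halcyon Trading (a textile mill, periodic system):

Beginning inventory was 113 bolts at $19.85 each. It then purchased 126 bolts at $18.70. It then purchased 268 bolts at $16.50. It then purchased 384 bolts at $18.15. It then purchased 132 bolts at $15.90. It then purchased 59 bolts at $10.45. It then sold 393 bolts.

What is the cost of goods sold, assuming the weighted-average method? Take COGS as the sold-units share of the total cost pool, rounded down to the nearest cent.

COGS = $6,794.39

Sale 1, sell 393: 393/1082 × $18,706.20 → $6,794.39
Ending inventory (cost pool remaining) = $11,911.81
Check: goods available $18,706.20 = COGS $6,794.39 + ending $11,911.81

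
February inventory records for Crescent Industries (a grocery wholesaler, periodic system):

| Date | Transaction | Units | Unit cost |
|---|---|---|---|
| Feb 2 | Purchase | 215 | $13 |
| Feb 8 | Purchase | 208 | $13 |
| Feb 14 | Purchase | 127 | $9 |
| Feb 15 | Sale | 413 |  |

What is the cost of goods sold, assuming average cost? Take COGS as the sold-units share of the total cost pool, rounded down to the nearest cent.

Feb 15, sell 413: 413/550 × $6,642.00 → $4,987.53
Ending inventory (cost pool remaining) = $1,654.47

COGS = $4,987.53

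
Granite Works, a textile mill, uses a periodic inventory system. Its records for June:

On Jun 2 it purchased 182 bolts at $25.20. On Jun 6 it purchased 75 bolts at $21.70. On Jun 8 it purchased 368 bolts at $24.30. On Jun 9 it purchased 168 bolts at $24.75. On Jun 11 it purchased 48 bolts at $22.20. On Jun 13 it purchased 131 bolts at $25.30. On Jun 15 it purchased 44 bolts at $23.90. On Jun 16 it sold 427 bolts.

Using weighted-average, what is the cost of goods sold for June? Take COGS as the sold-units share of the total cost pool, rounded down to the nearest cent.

Jun 16, sell 427: 427/1016 × $24,745.80 → $10,400.05
Ending inventory (cost pool remaining) = $14,345.75
Check: goods available $24,745.80 = COGS $10,400.05 + ending $14,345.75

COGS = $10,400.05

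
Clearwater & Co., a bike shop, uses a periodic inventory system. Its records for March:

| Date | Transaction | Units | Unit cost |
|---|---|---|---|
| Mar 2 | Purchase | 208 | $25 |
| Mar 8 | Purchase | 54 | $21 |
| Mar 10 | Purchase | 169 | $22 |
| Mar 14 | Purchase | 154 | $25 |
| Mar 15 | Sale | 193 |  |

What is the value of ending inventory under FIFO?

Ending inventory = $9,077

Mar 15, 193 sold [FIFO — oldest first]: 193 @ $25 = $4,825
Ending inventory: 15 @ $25 + 54 @ $21 + 169 @ $22 + 154 @ $25 = $9,077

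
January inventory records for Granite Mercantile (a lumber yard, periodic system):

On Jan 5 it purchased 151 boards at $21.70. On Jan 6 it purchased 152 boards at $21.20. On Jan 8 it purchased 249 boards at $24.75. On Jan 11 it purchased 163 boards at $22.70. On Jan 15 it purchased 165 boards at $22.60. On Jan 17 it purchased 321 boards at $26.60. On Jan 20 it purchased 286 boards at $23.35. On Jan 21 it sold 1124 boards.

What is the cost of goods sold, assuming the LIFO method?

COGS = $27,323.55

Jan 21, 1124 sold [LIFO — newest first]: 286 @ $23.35 + 321 @ $26.60 + 165 @ $22.60 + 163 @ $22.70 + 189 @ $24.75 = $27,323.55
Ending inventory: 151 @ $21.70 + 152 @ $21.20 + 60 @ $24.75 = $7,984.10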